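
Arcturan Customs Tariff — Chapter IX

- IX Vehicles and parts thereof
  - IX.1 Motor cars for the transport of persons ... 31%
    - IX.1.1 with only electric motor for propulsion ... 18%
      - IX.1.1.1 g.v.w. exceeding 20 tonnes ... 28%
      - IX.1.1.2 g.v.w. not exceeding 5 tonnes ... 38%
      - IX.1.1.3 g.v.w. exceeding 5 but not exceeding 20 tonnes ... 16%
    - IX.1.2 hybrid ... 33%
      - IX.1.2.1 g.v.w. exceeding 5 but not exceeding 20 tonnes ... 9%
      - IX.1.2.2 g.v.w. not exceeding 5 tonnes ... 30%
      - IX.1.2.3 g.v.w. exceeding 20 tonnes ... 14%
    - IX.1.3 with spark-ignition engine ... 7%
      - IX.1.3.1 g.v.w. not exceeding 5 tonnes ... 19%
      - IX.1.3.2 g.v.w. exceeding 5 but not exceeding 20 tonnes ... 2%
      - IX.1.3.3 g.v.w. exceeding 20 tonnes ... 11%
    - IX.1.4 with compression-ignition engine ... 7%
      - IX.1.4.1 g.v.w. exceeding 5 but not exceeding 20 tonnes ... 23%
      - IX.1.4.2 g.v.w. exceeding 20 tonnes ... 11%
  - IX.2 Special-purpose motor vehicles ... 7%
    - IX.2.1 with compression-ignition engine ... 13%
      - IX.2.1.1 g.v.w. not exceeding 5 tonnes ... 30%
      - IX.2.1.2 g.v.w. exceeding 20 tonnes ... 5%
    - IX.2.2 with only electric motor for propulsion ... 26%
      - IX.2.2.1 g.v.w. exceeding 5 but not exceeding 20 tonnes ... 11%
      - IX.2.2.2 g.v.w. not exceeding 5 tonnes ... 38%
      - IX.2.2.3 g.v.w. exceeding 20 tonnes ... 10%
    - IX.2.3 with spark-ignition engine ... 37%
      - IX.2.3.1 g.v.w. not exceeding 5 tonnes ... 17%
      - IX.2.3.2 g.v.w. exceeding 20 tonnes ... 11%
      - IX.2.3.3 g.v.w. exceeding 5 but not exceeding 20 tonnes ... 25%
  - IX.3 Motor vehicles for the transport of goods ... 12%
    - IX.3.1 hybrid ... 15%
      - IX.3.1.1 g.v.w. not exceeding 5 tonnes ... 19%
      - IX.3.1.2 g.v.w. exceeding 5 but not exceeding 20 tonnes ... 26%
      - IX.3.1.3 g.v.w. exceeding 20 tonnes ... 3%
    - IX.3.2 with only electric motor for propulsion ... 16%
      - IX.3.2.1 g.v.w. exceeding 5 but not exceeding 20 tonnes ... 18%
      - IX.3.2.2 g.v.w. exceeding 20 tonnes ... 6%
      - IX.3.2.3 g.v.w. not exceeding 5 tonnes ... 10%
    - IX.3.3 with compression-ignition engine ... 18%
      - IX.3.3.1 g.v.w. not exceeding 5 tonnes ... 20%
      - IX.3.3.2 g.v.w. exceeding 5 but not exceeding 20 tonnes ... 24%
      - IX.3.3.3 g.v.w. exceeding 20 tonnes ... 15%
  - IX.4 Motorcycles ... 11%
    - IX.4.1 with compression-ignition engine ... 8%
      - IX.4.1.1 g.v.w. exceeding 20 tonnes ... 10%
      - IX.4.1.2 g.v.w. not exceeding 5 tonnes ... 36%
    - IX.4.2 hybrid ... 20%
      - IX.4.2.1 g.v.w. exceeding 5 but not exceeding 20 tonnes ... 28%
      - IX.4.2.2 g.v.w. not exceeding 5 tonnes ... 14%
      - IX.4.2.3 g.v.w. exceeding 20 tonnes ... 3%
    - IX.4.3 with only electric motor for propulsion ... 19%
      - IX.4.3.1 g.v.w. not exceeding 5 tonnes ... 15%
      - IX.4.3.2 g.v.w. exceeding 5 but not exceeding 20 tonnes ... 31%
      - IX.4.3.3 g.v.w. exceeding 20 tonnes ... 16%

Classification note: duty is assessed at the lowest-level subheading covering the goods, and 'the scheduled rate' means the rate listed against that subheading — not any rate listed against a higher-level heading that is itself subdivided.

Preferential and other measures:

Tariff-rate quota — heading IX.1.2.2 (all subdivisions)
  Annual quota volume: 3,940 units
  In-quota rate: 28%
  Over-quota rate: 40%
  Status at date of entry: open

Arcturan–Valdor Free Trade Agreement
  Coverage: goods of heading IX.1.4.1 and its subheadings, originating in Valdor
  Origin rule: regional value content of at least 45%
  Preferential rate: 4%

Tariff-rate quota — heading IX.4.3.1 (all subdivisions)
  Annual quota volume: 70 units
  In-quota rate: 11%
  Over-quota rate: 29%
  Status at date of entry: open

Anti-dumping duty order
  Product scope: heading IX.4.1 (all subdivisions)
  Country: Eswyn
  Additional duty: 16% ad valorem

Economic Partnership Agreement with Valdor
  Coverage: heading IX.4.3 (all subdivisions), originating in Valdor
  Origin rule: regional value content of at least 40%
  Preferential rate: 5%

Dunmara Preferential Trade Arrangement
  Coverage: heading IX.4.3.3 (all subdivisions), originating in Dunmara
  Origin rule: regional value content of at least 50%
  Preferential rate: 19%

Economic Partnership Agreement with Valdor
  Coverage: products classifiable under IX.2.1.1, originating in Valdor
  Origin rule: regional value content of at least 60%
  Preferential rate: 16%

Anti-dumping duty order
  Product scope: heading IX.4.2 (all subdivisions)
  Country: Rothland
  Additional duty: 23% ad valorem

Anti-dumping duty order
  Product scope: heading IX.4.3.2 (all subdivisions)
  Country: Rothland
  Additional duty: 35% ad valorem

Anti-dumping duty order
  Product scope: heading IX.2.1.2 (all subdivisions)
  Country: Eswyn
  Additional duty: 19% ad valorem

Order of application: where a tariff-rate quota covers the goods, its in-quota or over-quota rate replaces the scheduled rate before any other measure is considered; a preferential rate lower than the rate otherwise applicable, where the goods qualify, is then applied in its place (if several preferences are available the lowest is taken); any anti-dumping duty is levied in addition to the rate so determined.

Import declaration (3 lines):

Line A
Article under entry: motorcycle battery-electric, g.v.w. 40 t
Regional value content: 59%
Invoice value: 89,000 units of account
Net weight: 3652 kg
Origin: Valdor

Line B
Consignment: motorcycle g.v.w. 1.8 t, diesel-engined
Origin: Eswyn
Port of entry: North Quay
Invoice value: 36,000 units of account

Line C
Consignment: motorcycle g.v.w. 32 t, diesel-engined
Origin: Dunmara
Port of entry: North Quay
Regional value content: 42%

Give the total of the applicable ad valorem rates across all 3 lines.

67%

Line A: motorcycle → IX.4; battery-electric → IX.4.3; g.v.w. 40 t → IX.4.3.3. Scheduled 16%. Valdor agreement on IX.1.4.1: IX.4.3.3 not covered; Valdor agreement on IX.4.3: RVC ≥ 40% → 5% available; Valdor agreement on IX.2.1.1: IX.4.3.3 not covered; preferential 5%. → 5%.
Line B: motorcycle → IX.4; diesel-engined → IX.4.1; g.v.w. 1.8 t → IX.4.1.2. Scheduled 36%. anti-dumping (Eswyn, IX.4.1): +16%; total 36% + 16% = 52%. → 52%.
Line C: motorcycle → IX.4; diesel-engined → IX.4.1; g.v.w. 32 t → IX.4.1.1. Scheduled 10%. Dunmara agreement on IX.4.3.3: IX.4.1.1 not covered. → 10%.
Sum: 5% + 52% + 10% = 67%.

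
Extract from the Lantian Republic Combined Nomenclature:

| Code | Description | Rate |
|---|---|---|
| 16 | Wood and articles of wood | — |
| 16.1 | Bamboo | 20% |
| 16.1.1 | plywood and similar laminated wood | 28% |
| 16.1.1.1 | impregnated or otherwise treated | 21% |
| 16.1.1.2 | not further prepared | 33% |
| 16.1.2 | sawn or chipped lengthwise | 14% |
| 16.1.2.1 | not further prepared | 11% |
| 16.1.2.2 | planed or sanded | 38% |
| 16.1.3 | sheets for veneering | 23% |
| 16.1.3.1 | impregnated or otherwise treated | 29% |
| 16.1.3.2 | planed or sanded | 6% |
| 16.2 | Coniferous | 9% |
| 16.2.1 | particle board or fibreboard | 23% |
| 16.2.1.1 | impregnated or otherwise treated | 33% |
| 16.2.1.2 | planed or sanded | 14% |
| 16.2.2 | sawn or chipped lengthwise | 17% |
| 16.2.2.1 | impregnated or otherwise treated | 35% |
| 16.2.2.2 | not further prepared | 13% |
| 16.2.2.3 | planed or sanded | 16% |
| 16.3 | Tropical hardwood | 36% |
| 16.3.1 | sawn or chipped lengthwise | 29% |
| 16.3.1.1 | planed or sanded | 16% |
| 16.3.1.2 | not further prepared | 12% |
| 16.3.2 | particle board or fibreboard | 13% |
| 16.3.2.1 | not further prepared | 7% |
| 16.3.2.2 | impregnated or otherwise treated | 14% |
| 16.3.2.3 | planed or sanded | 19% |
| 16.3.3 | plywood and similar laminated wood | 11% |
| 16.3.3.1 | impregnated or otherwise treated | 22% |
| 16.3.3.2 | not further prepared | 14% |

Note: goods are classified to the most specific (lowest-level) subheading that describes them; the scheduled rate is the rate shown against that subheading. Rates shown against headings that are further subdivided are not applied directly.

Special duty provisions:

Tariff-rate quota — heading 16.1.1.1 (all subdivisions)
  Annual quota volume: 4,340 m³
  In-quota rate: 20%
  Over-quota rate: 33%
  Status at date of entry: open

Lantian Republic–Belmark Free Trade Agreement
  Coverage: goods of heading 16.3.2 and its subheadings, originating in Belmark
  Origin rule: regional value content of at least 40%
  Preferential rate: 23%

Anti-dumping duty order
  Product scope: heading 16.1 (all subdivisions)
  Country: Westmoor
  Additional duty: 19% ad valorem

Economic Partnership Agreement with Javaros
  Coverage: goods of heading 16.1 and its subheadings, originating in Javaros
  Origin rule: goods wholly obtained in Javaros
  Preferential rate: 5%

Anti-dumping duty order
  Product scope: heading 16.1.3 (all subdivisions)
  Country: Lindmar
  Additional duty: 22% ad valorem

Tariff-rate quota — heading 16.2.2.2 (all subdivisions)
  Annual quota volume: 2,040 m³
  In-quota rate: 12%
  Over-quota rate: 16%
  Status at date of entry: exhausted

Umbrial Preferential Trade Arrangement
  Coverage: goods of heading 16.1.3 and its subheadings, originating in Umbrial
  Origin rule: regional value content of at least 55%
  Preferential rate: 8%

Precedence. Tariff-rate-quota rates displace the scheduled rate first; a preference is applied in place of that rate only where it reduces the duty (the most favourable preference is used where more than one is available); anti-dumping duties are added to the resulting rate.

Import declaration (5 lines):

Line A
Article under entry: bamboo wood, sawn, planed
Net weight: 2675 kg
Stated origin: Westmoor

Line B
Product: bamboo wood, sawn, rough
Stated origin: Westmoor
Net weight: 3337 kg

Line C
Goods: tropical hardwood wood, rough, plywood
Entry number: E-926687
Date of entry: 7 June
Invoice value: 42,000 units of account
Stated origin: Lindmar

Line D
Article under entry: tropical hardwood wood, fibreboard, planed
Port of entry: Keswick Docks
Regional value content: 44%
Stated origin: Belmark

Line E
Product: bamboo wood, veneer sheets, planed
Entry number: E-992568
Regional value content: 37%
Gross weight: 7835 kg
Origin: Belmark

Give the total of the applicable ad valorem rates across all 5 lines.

126%

Line A: bamboo → 16.1; sawn → 16.1.2; planed → 16.1.2.2. Scheduled 38%. anti-dumping (Westmoor, 16.1): +19%; total 38% + 19% = 57%. → 57%.
Line B: bamboo → 16.1; sawn → 16.1.2; rough → 16.1.2.1. Scheduled 11%. anti-dumping (Westmoor, 16.1): +19%; total 11% + 19% = 30%. → 30%.
Line C: tropical hardwood → 16.3; plywood → 16.3.3; rough → 16.3.3.2. Scheduled 14%. No special measure applies. → 14%.
Line D: tropical hardwood → 16.3; fibreboard → 16.3.2; planed → 16.3.2.3. Scheduled 19%. Belmark agreement on 16.3.2: RVC ≥ 40% → 23% available; preference 23% not lower than 19% → no reduction. → 19%.
Line E: bamboo → 16.1; veneer sheets → 16.1.3; planed → 16.1.3.2. Scheduled 6%. Belmark agreement on 16.3.2: 16.1.3.2 not covered. → 6%.
Sum: 57% + 30% + 14% + 19% + 6% = 126%.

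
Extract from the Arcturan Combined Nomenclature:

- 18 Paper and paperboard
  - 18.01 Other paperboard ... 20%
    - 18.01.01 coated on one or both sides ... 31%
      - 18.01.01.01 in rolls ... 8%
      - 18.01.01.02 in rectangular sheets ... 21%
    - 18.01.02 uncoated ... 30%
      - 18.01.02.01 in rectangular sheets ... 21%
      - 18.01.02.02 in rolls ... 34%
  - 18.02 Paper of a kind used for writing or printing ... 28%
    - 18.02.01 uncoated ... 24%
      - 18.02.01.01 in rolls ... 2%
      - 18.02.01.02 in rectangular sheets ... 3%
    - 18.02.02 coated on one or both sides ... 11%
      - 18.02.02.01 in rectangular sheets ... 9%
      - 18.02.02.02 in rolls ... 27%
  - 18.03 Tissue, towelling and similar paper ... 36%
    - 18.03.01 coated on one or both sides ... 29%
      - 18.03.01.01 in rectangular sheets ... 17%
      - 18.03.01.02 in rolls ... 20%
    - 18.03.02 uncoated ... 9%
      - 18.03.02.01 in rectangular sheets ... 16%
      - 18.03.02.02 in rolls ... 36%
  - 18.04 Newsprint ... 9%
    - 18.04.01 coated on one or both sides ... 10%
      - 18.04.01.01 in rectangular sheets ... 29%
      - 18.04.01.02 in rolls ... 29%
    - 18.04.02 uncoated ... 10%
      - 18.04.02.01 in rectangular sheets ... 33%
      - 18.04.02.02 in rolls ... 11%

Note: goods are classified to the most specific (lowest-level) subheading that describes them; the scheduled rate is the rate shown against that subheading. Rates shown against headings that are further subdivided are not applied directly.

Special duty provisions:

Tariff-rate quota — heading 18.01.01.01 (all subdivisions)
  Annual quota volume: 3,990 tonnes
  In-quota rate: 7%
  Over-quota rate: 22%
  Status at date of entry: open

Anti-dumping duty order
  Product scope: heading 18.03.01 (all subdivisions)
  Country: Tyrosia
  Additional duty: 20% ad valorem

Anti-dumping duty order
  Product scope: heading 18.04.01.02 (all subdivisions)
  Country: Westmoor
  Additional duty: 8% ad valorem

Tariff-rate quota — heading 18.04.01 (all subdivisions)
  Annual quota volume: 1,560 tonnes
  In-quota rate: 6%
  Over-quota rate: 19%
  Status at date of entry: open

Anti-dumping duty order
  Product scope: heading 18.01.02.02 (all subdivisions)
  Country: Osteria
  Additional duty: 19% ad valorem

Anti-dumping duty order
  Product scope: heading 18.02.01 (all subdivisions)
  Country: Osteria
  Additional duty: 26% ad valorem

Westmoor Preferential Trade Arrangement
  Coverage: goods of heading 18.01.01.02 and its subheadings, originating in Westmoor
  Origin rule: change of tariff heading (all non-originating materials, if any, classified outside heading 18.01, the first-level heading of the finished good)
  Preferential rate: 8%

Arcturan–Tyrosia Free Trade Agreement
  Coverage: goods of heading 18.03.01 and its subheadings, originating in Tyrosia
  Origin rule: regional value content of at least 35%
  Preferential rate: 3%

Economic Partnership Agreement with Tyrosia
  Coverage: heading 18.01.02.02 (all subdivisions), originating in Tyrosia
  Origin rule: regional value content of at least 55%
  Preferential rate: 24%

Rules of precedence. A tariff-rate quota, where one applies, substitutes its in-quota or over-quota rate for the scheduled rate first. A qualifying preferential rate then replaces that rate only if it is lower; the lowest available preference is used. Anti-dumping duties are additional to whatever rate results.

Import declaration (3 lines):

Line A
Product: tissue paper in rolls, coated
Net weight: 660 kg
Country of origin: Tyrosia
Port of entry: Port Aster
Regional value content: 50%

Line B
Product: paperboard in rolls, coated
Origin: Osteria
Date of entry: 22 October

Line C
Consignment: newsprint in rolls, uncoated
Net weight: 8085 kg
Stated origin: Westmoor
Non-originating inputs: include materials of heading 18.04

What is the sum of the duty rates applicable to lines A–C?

41%

Line A: tissue paper → 18.03; coated → 18.03.01; in rolls → 18.03.01.02. Scheduled 20%. Tyrosia agreement on 18.03.01: RVC ≥ 35% → 3% available; Tyrosia agreement on 18.01.02.02: 18.03.01.02 not covered; preferential 3%; anti-dumping (Tyrosia, 18.03.01): +20%; total 3% + 20% = 23%. → 23%.
Line B: paperboard → 18.01; coated → 18.01.01; in rolls → 18.01.01.01. Scheduled 8%. quota on 18.01.01.01 open → in-quota 7%. → 7%.
Line C: newsprint → 18.04; uncoated → 18.04.02; in rolls → 18.04.02.02. Scheduled 11%. Westmoor agreement on 18.01.01.02: 18.04.02.02 not covered. → 11%.
Sum: 23% + 7% + 11% = 41%.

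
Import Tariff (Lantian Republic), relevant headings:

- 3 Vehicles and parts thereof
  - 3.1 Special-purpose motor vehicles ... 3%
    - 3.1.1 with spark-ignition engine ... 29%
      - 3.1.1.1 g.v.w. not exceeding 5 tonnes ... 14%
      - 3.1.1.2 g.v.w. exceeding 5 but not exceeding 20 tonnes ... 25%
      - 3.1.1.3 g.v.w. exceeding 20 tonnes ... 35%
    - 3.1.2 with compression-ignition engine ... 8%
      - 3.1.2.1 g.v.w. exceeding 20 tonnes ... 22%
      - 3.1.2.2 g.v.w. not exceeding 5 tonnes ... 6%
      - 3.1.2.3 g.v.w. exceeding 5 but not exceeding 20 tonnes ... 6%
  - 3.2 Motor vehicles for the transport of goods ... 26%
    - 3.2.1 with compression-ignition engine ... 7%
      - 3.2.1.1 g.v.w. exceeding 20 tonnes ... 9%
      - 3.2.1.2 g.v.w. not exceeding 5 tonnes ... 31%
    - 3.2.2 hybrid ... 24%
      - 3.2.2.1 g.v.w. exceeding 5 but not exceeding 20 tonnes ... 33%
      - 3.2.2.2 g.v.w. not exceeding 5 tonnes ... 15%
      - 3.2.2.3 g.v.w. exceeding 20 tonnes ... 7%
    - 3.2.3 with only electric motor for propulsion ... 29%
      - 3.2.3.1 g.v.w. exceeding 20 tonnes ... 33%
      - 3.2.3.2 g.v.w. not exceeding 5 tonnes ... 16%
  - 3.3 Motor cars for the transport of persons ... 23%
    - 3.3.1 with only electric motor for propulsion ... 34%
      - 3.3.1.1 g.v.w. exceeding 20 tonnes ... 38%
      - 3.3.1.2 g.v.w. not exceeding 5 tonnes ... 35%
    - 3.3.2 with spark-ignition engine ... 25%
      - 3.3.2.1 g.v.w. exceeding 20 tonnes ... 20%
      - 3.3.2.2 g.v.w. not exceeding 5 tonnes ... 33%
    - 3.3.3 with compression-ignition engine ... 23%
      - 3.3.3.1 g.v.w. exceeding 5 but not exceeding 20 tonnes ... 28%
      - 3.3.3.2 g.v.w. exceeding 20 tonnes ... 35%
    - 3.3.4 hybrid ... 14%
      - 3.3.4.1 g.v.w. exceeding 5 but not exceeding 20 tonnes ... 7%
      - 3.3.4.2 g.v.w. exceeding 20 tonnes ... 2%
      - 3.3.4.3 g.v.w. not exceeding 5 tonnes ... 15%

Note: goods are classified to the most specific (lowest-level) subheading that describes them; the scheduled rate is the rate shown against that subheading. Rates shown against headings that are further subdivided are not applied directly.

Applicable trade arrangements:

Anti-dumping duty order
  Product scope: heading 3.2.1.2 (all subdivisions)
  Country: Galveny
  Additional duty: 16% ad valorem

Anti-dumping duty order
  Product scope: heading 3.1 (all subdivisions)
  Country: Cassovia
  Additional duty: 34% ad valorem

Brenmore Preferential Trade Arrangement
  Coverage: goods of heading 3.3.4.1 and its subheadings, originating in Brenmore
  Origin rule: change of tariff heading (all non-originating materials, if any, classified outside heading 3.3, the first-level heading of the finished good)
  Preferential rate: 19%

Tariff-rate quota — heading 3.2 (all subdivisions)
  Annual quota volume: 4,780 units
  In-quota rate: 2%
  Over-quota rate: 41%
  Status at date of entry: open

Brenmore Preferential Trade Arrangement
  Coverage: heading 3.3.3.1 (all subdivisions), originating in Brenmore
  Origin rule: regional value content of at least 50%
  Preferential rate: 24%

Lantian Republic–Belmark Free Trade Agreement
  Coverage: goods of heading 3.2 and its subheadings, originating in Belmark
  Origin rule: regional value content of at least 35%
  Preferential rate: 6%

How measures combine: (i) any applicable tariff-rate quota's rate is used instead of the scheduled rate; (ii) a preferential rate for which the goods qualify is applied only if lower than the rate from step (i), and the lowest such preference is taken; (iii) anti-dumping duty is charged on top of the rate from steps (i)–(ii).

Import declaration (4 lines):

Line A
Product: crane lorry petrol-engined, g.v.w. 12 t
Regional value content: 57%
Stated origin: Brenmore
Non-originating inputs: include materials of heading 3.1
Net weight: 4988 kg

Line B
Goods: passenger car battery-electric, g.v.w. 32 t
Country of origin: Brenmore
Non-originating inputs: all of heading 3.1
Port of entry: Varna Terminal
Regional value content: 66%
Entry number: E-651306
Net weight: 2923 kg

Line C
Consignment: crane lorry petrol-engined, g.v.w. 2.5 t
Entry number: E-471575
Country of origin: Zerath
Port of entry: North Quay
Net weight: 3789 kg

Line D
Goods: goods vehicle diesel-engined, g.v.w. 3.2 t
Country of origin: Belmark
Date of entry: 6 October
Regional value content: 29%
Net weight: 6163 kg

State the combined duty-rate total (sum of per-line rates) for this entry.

79%

Line A: crane lorry → 3.1; petrol-engined → 3.1.1; g.v.w. 12 t → 3.1.1.2. Scheduled 25%. Brenmore agreement on 3.3.4.1: 3.1.1.2 not covered; Brenmore agreement on 3.3.3.1: 3.1.1.2 not covered. → 25%.
Line B: passenger car → 3.3; battery-electric → 3.3.1; g.v.w. 32 t → 3.3.1.1. Scheduled 38%. Brenmore agreement on 3.3.4.1: 3.3.1.1 not covered; Brenmore agreement on 3.3.3.1: 3.3.1.1 not covered. → 38%.
Line C: crane lorry → 3.1; petrol-engined → 3.1.1; g.v.w. 2.5 t → 3.1.1.1. Scheduled 14%. No special measure applies. → 14%.
Line D: goods vehicle → 3.2; diesel-engined → 3.2.1; g.v.w. 3.2 t → 3.2.1.2. Scheduled 31%. quota on 3.2 open → in-quota 2%; Belmark agreement on 3.2: RVC < 35%. → 2%.
Sum: 25% + 38% + 14% + 2% = 79%.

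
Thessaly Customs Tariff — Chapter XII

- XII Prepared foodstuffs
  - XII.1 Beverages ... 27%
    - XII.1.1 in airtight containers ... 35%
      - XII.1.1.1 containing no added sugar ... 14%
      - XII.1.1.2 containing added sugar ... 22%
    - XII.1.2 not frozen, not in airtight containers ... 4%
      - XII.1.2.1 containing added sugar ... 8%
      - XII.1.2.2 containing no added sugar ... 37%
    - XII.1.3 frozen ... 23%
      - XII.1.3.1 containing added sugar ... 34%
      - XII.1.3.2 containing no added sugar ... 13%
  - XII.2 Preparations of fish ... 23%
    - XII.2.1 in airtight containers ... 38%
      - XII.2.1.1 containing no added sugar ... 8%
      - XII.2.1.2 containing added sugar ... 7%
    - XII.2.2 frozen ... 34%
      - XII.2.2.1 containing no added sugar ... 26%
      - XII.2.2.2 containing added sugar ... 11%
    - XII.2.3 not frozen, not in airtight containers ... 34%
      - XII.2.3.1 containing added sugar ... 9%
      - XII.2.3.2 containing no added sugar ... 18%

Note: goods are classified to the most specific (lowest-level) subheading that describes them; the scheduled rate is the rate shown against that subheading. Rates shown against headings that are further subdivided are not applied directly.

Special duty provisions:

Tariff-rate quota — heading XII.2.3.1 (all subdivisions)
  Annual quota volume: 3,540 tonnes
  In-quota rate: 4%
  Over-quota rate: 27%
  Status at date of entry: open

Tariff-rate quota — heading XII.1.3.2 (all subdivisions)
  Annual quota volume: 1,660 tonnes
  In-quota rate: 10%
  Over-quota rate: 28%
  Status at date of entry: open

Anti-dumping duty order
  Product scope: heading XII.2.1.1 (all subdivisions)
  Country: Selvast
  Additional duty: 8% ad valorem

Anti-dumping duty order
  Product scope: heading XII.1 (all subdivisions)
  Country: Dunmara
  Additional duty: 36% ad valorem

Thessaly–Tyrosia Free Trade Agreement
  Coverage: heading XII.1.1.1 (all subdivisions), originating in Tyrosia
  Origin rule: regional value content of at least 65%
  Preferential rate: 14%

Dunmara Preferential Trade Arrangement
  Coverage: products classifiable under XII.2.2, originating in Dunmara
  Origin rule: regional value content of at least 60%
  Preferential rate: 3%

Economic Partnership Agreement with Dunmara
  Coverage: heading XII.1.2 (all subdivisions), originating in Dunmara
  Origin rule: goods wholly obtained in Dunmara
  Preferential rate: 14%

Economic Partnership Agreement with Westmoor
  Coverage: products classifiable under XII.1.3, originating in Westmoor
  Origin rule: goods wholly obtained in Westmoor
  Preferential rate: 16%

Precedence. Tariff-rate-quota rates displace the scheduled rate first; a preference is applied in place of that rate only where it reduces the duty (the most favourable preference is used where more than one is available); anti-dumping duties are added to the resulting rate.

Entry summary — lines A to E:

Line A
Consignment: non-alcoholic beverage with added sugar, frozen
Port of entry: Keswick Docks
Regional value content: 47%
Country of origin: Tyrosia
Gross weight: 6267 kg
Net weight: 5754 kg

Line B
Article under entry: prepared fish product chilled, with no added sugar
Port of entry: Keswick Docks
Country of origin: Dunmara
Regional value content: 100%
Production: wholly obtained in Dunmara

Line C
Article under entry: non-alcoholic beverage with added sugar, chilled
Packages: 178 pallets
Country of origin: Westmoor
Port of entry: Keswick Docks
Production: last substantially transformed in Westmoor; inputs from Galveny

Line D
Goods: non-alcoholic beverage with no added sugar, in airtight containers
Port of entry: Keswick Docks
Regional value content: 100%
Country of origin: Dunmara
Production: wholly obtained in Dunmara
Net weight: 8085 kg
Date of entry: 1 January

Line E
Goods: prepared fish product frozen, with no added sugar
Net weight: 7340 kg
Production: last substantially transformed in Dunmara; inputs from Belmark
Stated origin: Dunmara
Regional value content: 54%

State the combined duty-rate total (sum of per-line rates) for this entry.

Line A: non-alcoholic beverage → XII.1; frozen → XII.1.3; with added sugar → XII.1.3.1. Scheduled 34%. Tyrosia agreement on XII.1.1.1: XII.1.3.1 not covered. → 34%.
Line B: prepared fish product → XII.2; chilled → XII.2.3; with no added sugar → XII.2.3.2. Scheduled 18%. Dunmara agreement on XII.2.2: XII.2.3.2 not covered; Dunmara agreement on XII.1.2: XII.2.3.2 not covered. → 18%.
Line C: non-alcoholic beverage → XII.1; chilled → XII.1.2; with added sugar → XII.1.2.1. Scheduled 8%. Westmoor agreement on XII.1.3: XII.1.2.1 not covered. → 8%.
Line D: non-alcoholic beverage → XII.1; in airtight containers → XII.1.1; with no added sugar → XII.1.1.1. Scheduled 14%. Dunmara agreement on XII.2.2: XII.1.1.1 not covered; Dunmara agreement on XII.1.2: XII.1.1.1 not covered; anti-dumping (Dunmara, XII.1): +36%; total 14% + 36% = 50%. → 50%.
Line E: prepared fish product → XII.2; frozen → XII.2.2; with no added sugar → XII.2.2.1. Scheduled 26%. Dunmara agreement on XII.2.2: RVC < 60%; Dunmara agreement on XII.1.2: XII.2.2.1 not covered. → 26%.
Sum: 34% + 18% + 8% + 50% + 26% = 136%.

136%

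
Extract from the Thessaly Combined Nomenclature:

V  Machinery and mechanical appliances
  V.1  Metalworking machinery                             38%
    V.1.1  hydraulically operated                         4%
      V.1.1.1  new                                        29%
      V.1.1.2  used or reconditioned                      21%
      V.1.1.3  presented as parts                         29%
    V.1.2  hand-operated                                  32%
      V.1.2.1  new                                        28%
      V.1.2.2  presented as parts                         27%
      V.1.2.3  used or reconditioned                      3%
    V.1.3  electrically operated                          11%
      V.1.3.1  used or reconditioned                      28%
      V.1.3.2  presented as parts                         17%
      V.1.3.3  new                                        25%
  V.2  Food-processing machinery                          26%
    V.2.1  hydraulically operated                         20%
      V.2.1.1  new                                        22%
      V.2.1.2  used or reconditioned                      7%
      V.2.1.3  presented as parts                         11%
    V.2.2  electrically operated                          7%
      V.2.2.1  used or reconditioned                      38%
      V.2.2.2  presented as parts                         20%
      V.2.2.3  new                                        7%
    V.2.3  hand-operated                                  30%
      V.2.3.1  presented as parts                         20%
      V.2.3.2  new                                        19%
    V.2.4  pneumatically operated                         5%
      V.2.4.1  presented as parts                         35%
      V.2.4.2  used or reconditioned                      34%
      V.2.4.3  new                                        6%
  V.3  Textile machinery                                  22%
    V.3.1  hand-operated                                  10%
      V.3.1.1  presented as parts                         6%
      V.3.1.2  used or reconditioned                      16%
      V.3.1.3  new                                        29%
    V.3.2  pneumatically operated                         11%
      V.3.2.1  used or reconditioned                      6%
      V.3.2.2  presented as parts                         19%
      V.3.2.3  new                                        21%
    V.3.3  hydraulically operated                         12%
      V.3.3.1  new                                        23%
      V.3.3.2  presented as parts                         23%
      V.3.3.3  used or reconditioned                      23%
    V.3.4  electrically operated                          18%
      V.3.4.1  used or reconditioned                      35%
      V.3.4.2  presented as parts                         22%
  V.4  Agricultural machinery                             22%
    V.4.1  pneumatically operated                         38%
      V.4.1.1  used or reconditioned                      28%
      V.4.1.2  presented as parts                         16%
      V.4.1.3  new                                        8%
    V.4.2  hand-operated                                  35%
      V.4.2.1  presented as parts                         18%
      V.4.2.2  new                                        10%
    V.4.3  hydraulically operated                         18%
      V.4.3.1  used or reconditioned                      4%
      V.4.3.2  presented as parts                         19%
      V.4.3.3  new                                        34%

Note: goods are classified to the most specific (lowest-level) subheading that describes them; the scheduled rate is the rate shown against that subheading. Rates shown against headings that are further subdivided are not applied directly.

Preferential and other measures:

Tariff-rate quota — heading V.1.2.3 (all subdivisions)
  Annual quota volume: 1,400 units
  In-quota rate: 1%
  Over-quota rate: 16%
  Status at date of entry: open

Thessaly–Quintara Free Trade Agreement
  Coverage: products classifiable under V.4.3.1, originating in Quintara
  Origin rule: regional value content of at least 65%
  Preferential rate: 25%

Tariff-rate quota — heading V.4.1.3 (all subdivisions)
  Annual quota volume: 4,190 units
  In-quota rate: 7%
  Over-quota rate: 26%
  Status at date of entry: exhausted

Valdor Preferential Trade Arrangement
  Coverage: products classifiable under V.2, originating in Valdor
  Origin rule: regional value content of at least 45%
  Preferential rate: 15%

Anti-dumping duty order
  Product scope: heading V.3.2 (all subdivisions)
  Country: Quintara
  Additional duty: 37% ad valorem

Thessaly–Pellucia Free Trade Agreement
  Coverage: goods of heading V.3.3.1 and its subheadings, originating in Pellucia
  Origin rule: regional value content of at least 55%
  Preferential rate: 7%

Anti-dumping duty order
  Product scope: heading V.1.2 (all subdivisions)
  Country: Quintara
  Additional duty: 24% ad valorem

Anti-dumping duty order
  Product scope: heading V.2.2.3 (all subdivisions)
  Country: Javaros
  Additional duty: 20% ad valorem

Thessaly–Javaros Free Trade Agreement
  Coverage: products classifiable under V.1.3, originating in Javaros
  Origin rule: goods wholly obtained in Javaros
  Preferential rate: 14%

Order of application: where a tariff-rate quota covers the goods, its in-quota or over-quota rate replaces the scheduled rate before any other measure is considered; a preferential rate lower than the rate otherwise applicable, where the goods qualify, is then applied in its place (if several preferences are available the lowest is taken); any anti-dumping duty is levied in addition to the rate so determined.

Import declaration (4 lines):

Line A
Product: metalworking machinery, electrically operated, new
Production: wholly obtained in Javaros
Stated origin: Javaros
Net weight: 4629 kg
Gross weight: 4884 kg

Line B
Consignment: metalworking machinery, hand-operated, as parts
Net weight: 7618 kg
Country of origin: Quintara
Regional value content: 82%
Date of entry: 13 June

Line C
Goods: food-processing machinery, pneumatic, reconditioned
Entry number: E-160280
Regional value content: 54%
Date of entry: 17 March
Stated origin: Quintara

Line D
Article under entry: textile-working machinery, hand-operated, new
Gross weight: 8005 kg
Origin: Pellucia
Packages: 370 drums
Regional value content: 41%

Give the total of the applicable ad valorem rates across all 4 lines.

Line A: metalworking → V.1; electrically operated → V.1.3; new → V.1.3.3. Scheduled 25%. Javaros agreement on V.1.3: wholly obtained → 14% available; preferential 14%. → 14%.
Line B: metalworking → V.1; hand-operated → V.1.2; as parts → V.1.2.2. Scheduled 27%. Quintara agreement on V.4.3.1: V.1.2.2 not covered; anti-dumping (Quintara, V.1.2): +24%; total 27% + 24% = 51%. → 51%.
Line C: food-processing → V.2; pneumatic → V.2.4; reconditioned → V.2.4.2. Scheduled 34%. Quintara agreement on V.4.3.1: V.2.4.2 not covered. → 34%.
Line D: textile-working → V.3; hand-operated → V.3.1; new → V.3.1.3. Scheduled 29%. Pellucia agreement on V.3.3.1: V.3.1.3 not covered. → 29%.
Sum: 14% + 51% + 34% + 29% = 128%.

128%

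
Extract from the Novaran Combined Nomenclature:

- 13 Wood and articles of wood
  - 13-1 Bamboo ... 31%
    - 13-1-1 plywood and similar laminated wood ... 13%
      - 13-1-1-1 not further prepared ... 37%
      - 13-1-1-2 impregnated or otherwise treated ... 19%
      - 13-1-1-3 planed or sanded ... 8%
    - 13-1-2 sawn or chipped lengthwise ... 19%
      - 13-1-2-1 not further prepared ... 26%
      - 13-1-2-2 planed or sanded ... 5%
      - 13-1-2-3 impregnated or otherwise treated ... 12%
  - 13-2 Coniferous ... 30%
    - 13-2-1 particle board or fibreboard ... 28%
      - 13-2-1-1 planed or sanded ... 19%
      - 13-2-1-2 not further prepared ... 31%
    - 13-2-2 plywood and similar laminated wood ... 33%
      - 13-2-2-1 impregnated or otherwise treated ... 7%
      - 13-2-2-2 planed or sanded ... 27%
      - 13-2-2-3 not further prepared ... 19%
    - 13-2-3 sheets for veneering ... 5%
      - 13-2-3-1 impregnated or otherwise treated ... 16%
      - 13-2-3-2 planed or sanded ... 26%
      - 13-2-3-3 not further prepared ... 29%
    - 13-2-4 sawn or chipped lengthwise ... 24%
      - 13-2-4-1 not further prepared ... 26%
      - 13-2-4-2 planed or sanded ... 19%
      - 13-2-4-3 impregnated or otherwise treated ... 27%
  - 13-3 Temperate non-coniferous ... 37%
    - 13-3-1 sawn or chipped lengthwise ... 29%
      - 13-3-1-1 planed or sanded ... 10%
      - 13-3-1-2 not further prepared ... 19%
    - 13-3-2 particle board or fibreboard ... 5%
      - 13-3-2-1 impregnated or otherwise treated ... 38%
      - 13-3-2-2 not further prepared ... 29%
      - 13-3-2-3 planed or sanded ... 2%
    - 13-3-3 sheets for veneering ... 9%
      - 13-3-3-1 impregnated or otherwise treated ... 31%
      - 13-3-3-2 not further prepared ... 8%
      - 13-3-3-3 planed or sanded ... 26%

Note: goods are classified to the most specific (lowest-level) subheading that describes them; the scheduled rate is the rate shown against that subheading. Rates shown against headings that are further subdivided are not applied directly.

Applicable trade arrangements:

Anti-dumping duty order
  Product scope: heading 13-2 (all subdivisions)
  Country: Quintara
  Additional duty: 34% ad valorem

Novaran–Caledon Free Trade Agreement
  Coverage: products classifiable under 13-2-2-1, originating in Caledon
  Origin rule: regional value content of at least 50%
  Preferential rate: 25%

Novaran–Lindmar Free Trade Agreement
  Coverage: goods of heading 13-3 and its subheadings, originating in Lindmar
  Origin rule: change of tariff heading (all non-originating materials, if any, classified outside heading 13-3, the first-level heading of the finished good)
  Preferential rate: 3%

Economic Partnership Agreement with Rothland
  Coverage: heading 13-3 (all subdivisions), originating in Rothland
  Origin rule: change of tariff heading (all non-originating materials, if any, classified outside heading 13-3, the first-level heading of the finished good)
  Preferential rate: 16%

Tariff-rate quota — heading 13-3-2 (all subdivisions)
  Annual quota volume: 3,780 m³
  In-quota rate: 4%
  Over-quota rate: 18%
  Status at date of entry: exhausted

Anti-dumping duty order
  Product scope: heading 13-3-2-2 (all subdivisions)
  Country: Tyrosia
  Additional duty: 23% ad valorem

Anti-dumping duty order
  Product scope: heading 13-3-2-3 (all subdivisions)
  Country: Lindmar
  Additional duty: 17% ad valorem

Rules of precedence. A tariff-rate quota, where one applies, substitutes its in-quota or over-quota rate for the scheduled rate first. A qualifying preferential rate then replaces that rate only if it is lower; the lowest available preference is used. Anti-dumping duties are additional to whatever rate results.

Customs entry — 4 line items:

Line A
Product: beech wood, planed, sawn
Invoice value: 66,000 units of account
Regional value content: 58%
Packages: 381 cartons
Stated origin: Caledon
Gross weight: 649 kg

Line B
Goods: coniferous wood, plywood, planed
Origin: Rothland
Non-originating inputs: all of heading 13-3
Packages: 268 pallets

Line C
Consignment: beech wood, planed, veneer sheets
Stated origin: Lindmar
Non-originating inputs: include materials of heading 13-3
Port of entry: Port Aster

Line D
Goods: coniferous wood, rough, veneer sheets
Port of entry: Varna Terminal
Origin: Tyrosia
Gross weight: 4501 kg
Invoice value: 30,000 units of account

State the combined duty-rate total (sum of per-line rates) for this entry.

Line A: beech → 13-3; sawn → 13-3-1; planed → 13-3-1-1. Scheduled 10%. Caledon agreement on 13-2-2-1: 13-3-1-1 not covered. → 10%.
Line B: coniferous → 13-2; plywood → 13-2-2; planed → 13-2-2-2. Scheduled 27%. Rothland agreement on 13-3: 13-2-2-2 not covered. → 27%.
Line C: beech → 13-3; veneer sheets → 13-3-3; planed → 13-3-3-3. Scheduled 26%. Lindmar agreement on 13-3: CTH not met. → 26%.
Line D: coniferous → 13-2; veneer sheets → 13-2-3; rough → 13-2-3-3. Scheduled 29%. No special measure applies. → 29%.
Sum: 10% + 27% + 26% + 29% = 92%.

92%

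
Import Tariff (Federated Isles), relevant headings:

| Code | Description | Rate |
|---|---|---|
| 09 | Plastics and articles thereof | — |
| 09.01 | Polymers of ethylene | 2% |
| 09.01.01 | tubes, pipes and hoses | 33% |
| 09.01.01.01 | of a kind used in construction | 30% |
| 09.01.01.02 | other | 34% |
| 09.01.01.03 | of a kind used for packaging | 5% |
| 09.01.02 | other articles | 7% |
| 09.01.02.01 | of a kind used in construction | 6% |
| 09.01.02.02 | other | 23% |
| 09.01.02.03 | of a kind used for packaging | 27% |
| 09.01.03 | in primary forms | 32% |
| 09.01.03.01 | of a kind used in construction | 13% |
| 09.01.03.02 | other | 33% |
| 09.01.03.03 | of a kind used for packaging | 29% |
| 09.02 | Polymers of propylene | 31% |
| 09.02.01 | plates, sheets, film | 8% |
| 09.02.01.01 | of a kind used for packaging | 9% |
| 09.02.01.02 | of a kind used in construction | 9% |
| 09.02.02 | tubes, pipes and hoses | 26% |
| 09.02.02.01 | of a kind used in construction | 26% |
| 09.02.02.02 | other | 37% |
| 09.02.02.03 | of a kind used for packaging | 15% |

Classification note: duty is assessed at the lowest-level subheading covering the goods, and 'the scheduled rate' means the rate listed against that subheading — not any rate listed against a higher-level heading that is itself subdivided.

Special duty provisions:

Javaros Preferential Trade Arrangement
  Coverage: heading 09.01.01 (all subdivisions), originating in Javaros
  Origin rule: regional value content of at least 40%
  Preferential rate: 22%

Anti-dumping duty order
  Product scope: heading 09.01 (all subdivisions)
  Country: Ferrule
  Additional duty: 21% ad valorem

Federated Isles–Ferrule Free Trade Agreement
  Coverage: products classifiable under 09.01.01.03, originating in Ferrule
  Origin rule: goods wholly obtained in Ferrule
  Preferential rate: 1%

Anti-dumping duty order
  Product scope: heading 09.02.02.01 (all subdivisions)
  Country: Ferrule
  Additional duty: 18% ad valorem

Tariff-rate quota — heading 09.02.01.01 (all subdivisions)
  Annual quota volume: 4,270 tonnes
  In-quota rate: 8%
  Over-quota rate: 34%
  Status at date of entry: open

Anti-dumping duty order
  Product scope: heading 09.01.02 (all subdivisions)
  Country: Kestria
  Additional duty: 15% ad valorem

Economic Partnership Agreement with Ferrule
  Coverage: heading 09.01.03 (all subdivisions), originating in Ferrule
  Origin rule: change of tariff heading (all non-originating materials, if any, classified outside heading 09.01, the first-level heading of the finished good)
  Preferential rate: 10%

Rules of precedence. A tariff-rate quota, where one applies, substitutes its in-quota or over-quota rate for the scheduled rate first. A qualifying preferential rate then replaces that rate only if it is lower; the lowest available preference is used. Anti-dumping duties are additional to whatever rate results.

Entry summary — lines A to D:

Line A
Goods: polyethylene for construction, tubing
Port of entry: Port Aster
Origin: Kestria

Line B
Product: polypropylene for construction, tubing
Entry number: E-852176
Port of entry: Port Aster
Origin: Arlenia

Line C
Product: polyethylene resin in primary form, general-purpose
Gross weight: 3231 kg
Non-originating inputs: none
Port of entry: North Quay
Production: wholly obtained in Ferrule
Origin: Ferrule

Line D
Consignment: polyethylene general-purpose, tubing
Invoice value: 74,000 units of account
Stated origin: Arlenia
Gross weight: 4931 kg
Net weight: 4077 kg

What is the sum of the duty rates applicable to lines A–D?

121%

Line A: polyethylene → 09.01; tubing → 09.01.01; for construction → 09.01.01.01. Scheduled 30%. No special measure applies. → 30%.
Line B: polypropylene → 09.02; tubing → 09.02.02; for construction → 09.02.02.01. Scheduled 26%. No special measure applies. → 26%.
Line C: polyethylene → 09.01; resin in primary form → 09.01.03; general-purpose → 09.01.03.02. Scheduled 33%. Ferrule agreement on 09.01.01.03: 09.01.03.02 not covered; Ferrule agreement on 09.01.03: CTH met → 10% available; preferential 10%; anti-dumping (Ferrule, 09.01): +21%; total 10% + 21% = 31%. → 31%.
Line D: polyethylene → 09.01; tubing → 09.01.01; general-purpose → 09.01.01.02. Scheduled 34%. No special measure applies. → 34%.
Sum: 30% + 26% + 31% + 34% = 121%.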